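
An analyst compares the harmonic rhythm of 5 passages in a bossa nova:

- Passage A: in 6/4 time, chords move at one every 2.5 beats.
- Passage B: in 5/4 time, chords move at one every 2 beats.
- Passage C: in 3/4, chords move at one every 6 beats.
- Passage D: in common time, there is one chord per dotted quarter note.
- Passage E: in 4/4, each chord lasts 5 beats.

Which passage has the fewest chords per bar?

A: 6 beats/bar ÷ 2.5 beats/chord = 2.4 chords/bar.
B: 5 beats/bar ÷ 2 beats/chord = 2.5 chords/bar.
C: 3 beats/bar ÷ 6 beats/chord = 0.5 chords/bar.
D: 4 beats/bar ÷ 1.5 beats/chord = 8/3 chords/bar.
E: 4 beats/bar ÷ 5 beats/chord = 0.8 chords/bar.
Slowest is C at 0.5 chords/bar.

Passage C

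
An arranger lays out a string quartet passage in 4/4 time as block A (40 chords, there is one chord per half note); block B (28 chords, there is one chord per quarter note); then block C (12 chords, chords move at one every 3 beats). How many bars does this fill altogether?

A: 40 × 2 = 80 beats = 20 bars.
B: 28 × 1 = 28 beats = 7 bars.
C: 12 × 3 = 36 beats = 9 bars.
Total: 20 + 7 + 9 = 36 bars.

36 bars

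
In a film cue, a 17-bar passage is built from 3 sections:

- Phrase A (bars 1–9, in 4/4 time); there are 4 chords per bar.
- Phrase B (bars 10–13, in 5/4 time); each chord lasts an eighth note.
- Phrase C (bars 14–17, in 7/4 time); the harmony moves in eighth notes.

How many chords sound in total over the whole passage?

132 chords

A: 9 bars × 4 beats = 36 beats; 1 beat/chord → 36 chords.
B: 4 bars × 5 beats = 20 beats; 0.5 beats/chord → 40 chords.
C: 4 bars × 7 beats = 28 beats; 0.5 beats/chord → 56 chords.
Total: 36 + 40 + 56 = 132.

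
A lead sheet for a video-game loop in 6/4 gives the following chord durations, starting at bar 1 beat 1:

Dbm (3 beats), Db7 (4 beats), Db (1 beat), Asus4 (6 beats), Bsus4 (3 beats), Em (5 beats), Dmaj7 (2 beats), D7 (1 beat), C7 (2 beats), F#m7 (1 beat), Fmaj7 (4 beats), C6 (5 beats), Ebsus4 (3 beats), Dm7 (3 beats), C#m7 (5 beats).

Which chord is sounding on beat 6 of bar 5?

Fmaj7

Beat 6 of bar 5 is beat (5−1)×6 + 6 = 30 overall.
Running totals: Dbm ends at 3, Db7 ends at 7, Db ends at 8, Asus4 ends at 14, Bsus4 ends at 17, Em ends at 22, Dmaj7 ends at 24, D7 ends at 25, C7 ends at 27, F#m7 ends at 28, Fmaj7 ends at 32.
Beat 30 falls within Fmaj7.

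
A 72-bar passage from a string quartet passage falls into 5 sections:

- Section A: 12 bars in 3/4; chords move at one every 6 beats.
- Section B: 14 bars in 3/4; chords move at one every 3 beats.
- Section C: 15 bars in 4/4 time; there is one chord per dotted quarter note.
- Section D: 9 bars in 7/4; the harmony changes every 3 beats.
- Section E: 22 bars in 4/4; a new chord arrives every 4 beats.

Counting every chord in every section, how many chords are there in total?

A: 12 bars × 3 beats = 36 beats; 6 beats/chord → 6 chords.
B: 14 bars × 3 beats = 42 beats; 3 beats/chord → 14 chords.
C: 15 bars × 4 beats = 60 beats; 1.5 beats/chord → 40 chords.
D: 9 bars × 7 beats = 63 beats; 3 beats/chord → 21 chords.
E: 22 bars × 4 beats = 88 beats; 4 beats/chord → 22 chords.
Total: 6 + 14 + 40 + 21 + 22 = 103.

103 chords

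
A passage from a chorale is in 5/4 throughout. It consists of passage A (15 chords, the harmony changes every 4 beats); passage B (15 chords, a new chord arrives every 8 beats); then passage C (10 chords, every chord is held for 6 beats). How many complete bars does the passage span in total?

48 bars

A: 15 × 4 = 60 beats = 12 bars.
B: 15 × 8 = 120 beats = 24 bars.
C: 10 × 6 = 60 beats = 12 bars.
Total: 12 + 24 + 12 = 48 bars.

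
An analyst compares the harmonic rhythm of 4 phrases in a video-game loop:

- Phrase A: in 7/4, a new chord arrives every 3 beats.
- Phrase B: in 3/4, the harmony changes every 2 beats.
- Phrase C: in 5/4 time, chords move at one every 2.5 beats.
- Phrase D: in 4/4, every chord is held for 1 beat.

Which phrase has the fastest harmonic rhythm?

A: each chord is 3 beats in 7/4, so 7/3 per bar.
B: each chord is 2 beats in 3/4, so 1.5 per bar.
C: each chord is 2.5 beats in 5/4, so 2 per bar.
D: each chord is 1 beat in 4/4, so 4 per bar.
Fastest is D at 4 chords/bar.

Phrase D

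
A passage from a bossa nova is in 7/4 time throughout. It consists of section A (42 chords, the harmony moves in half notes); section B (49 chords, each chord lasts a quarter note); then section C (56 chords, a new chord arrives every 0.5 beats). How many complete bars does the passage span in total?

A: 42 × 2 = 84 beats = 12 bars.
B: 49 × 1 = 49 beats = 7 bars.
C: 56 × 0.5 = 28 beats = 4 bars.
Total: 12 + 7 + 4 = 23 bars.

23 bars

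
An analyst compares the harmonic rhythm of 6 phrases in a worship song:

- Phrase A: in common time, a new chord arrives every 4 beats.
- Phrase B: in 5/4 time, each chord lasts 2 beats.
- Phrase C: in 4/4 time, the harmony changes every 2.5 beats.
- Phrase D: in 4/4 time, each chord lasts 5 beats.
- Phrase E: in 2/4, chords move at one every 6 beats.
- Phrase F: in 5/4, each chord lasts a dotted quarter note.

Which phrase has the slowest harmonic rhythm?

A: each chord is 4 beats in 4/4, so 1 per bar.
B: each chord is 2 beats in 5/4, so 2.5 per bar.
C: each chord is 2.5 beats in 4/4, so 1.6 per bar.
D: each chord is 5 beats in 4/4, so 0.8 per bar.
E: each chord is 6 beats in 2/4, so 1/3 per bar.
F: each chord is 1.5 beats in 5/4, so 10/3 per bar.
Slowest is E at 1/3 chords/bar.

Phrase E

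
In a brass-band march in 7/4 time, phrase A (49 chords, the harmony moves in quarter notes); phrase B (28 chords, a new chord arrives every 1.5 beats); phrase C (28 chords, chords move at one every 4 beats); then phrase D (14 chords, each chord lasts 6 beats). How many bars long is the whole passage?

A: 49 × 1 = 49 beats = 7 bars.
B: 28 × 1.5 = 42 beats = 6 bars.
C: 28 × 4 = 112 beats = 16 bars.
D: 14 × 6 = 84 beats = 12 bars.
Total: 7 + 6 + 16 + 12 = 41 bars.

41 bars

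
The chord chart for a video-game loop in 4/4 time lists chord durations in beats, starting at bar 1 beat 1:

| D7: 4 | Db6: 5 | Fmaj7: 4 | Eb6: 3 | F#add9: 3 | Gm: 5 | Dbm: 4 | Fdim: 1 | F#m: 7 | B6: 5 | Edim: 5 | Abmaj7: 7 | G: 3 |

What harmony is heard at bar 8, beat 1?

Beat 1 of bar 8 is beat (8−1)×4 + 1 = 29 overall.
Running totals: D7 ends at 4, Db6 ends at 9, Fmaj7 ends at 13, Eb6 ends at 16, F#add9 ends at 19, Gm ends at 24, Dbm ends at 28, Fdim ends at 29.
Beat 29 falls within Fdim.

Fdim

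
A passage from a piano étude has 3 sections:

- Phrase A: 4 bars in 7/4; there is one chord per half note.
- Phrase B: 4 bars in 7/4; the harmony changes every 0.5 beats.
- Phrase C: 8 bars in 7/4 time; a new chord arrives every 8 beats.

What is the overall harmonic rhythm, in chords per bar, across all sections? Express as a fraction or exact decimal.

77/16 chords per bar

A: 4 × 7 = 28 beats ÷ 2 = 14 chords.
B: 4 × 7 = 28 beats ÷ 0.5 = 56 chords.
C: 8 × 7 = 56 beats ÷ 8 = 7 chords.
Overall: 77 chords over 16 bars → 77/16 = 77/16 chords per bar.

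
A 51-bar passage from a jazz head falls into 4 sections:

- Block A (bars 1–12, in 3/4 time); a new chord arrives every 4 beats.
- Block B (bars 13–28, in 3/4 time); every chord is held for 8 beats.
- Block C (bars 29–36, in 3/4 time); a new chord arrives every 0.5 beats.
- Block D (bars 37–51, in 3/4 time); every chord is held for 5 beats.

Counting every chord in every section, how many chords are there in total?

72 chords

A: 12 bars × 3 beats = 36 beats; 4 beats/chord → 9 chords.
B: 16 bars × 3 beats = 48 beats; 8 beats/chord → 6 chords.
C: 8 bars × 3 beats = 24 beats; 0.5 beats/chord → 48 chords.
D: 15 bars × 3 beats = 45 beats; 5 beats/chord → 9 chords.
Total: 9 + 6 + 48 + 9 = 72.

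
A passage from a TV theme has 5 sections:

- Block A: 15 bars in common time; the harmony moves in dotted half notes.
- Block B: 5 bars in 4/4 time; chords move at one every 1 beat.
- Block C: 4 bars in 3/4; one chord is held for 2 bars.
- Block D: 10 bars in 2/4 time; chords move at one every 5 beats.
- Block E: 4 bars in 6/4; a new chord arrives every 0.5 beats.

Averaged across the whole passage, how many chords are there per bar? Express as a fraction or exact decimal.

47/19 chords per bar

A: 15 bars of 4 beats is 60 beats; at 3 beats each that's 20 chords.
B: 5 bars of 4 beats is 20 beats; at 1 beat each that's 20 chords.
C: 4 bars of 3 beats is 12 beats; at 6 beats each that's 2 chords.
D: 10 bars of 2 beats is 20 beats; at 5 beats each that's 4 chords.
E: 4 bars of 6 beats is 24 beats; at 0.5 beats each that's 48 chords.
Overall: 94 chords over 38 bars → 94/38 = 47/19 chords per bar.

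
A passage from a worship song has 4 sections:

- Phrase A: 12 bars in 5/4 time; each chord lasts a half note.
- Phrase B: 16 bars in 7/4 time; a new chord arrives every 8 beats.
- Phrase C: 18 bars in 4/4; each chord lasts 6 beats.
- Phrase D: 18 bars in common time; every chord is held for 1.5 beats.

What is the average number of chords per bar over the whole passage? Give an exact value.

1.625 chords per bar

A: 12 bars of 5 beats is 60 beats; at 2 beats each that's 30 chords.
B: 16 bars of 7 beats is 112 beats; at 8 beats each that's 14 chords.
C: 18 bars of 4 beats is 72 beats; at 6 beats each that's 12 chords.
D: 18 bars of 4 beats is 72 beats; at 1.5 beats each that's 48 chords.
Overall: 104 chords over 64 bars → 104/64 = 1.625 chords per bar.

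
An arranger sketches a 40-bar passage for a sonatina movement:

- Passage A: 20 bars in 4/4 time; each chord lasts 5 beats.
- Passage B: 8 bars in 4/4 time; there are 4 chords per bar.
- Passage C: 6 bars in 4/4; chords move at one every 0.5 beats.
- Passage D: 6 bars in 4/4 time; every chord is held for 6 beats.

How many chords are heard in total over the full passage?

A has 80 beats and chords last 5 each, so 16 chords.
B has 32 beats and chords last 1 each, so 32 chords.
C has 24 beats and chords last 0.5 each, so 48 chords.
D has 24 beats and chords last 6 each, so 4 chords.
Total: 16 + 32 + 48 + 4 = 100.

100 chords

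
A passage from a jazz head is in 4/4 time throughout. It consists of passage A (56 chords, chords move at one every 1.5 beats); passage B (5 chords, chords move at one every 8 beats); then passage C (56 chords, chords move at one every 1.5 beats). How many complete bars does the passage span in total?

52 bars

A: 56 × 1.5 = 84 beats = 21 bars.
B: 5 × 8 = 40 beats = 10 bars.
C: 56 × 1.5 = 84 beats = 21 bars.
Total: 21 + 10 + 21 = 52 bars.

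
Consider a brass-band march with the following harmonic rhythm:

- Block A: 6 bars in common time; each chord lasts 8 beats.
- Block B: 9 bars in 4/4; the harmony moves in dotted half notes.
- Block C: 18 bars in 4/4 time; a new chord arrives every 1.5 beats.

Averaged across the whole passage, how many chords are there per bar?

21/11 chords per bar

A: 6 × 4 = 24 beats ÷ 8 = 3 chords.
B: 9 × 4 = 36 beats ÷ 3 = 12 chords.
C: 18 × 4 = 72 beats ÷ 1.5 = 48 chords.
Overall: 63 chords over 33 bars → 63/33 = 21/11 chords per bar.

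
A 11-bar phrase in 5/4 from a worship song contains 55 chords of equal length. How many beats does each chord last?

11 bars × 5 beats/bar = 55 beats total.
55 beats ÷ 55 chords = 1 beats per chord.
(That is a quarter note.)

1 beat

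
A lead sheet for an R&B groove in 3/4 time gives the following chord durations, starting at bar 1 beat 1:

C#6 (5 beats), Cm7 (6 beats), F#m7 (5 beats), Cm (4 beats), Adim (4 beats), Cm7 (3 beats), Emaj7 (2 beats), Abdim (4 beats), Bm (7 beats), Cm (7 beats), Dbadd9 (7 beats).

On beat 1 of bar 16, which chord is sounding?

Cm

Beat 1 of bar 16 is beat (16−1)×3 + 1 = 46 overall.
Running totals: C#6 ends at 5, Cm7 ends at 11, F#m7 ends at 16, Cm ends at 20, Adim ends at 24, Cm7 ends at 27, Emaj7 ends at 29, Abdim ends at 33, Bm ends at 40, Cm ends at 47.
Beat 46 falls within Cm.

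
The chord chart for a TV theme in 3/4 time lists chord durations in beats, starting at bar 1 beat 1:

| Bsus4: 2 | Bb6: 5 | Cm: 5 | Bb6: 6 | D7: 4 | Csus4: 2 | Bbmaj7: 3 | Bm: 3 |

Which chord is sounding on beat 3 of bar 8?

Beat 3 of bar 8 is beat (8−1)×3 + 3 = 24 overall.
Running totals: Bsus4 ends at 2, Bb6 ends at 7, Cm ends at 12, Bb6 ends at 18, D7 ends at 22, Csus4 ends at 24.
Beat 24 falls within Csus4.

Csus4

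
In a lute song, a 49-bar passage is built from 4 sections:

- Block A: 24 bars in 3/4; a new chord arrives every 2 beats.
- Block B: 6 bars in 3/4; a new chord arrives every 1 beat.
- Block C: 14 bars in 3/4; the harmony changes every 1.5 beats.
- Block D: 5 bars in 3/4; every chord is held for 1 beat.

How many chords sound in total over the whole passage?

97 chords

A: 24 bars × 3 beats = 72 beats; 2 beats/chord → 36 chords.
B: 6 bars × 3 beats = 18 beats; 1 beat/chord → 18 chords.
C: 14 bars × 3 beats = 42 beats; 1.5 beats/chord → 28 chords.
D: 5 bars × 3 beats = 15 beats; 1 beat/chord → 15 chords.
Total: 36 + 18 + 28 + 15 = 97.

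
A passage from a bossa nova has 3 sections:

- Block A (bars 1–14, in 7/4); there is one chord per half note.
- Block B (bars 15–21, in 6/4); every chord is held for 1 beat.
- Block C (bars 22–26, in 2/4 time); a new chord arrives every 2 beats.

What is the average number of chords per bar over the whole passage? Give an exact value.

A: 14 × 7 = 98 beats ÷ 2 = 49 chords.
B: 7 × 6 = 42 beats ÷ 1 = 42 chords.
C: 5 × 2 = 10 beats ÷ 2 = 5 chords.
Overall: 96 chords over 26 bars → 96/26 = 48/13 chords per bar.

48/13 chords per bar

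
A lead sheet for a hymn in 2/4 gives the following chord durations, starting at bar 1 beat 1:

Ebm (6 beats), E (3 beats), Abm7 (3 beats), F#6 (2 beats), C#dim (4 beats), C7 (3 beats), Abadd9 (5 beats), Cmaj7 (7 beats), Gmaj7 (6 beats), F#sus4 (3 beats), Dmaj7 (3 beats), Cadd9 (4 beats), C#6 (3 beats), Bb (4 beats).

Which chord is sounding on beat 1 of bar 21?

Beat 1 of bar 21 is beat (21−1)×2 + 1 = 41 overall.
Running totals: Ebm ends at 6, E ends at 9, Abm7 ends at 12, F#6 ends at 14, C#dim ends at 18, C7 ends at 21, Abadd9 ends at 26, Cmaj7 ends at 33, Gmaj7 ends at 39, F#sus4 ends at 42.
Beat 41 falls within F#sus4.

F#sus4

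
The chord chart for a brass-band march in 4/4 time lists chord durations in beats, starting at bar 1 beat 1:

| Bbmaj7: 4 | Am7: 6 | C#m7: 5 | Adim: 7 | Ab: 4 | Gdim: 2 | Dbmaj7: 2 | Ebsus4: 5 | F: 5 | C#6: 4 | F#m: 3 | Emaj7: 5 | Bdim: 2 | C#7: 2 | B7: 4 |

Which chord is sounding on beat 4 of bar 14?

Beat 4 of bar 14 is beat (14−1)×4 + 4 = 56 overall.
Running totals: Bbmaj7 ends at 4, Am7 ends at 10, C#m7 ends at 15, Adim ends at 22, Ab ends at 26, Gdim ends at 28, Dbmaj7 ends at 30, Ebsus4 ends at 35, F ends at 40, C#6 ends at 44, F#m ends at 47, Emaj7 ends at 52, Bdim ends at 54, C#7 ends at 56.
Beat 56 falls within C#7.

C#7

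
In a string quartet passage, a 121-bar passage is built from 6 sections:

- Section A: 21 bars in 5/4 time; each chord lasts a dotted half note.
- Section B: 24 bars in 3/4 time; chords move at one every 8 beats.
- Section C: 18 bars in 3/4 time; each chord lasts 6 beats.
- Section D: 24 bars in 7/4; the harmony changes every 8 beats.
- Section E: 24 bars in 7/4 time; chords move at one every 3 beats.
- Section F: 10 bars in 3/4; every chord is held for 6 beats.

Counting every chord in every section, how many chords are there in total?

A: 21 bars × 5 beats = 105 beats; 3 beats/chord → 35 chords.
B: 24 bars × 3 beats = 72 beats; 8 beats/chord → 9 chords.
C: 18 bars × 3 beats = 54 beats; 6 beats/chord → 9 chords.
D: 24 bars × 7 beats = 168 beats; 8 beats/chord → 21 chords.
E: 24 bars × 7 beats = 168 beats; 3 beats/chord → 56 chords.
F: 10 bars × 3 beats = 30 beats; 6 beats/chord → 5 chords.
Total: 35 + 9 + 9 + 21 + 56 + 5 = 135.

135 chords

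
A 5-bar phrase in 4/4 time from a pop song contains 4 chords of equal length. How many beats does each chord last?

5 bars × 4 beats/bar = 20 beats total.
20 beats ÷ 4 chords = 5 beats per chord.

5 beats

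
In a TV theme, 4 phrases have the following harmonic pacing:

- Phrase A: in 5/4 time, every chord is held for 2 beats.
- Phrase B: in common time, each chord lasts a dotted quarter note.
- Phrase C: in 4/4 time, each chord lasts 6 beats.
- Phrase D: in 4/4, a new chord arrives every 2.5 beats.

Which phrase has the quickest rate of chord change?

Phrase B

A: 5 beats/bar ÷ 2 beats/chord = 2.5 chords/bar.
B: 4 beats/bar ÷ 1.5 beats/chord = 8/3 chords/bar.
C: 4 beats/bar ÷ 6 beats/chord = 2/3 chords/bar.
D: 4 beats/bar ÷ 2.5 beats/chord = 1.6 chords/bar.
Fastest is B at 8/3 chords/bar.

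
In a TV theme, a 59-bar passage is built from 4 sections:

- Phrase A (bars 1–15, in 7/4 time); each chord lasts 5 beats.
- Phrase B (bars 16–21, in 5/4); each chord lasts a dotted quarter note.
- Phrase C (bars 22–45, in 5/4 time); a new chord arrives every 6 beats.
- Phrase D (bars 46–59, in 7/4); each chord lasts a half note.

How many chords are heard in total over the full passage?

110 chords

A: 15 bars × 7 beats = 105 beats; 5 beats/chord → 21 chords.
B: 6 bars × 5 beats = 30 beats; 1.5 beats/chord → 20 chords.
C: 24 bars × 5 beats = 120 beats; 6 beats/chord → 20 chords.
D: 14 bars × 7 beats = 98 beats; 2 beats/chord → 49 chords.
Total: 21 + 20 + 20 + 49 = 110.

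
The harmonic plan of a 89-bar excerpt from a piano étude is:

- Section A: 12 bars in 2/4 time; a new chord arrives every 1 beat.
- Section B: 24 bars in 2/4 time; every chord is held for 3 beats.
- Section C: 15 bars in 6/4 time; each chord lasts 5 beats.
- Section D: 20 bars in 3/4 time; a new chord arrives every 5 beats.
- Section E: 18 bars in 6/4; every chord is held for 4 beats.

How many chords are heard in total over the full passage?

A: 12·2 = 24 beats, 24/1 = 24 chords.
B: 24·2 = 48 beats, 48/3 = 16 chords.
C: 15·6 = 90 beats, 90/5 = 18 chords.
D: 20·3 = 60 beats, 60/5 = 12 chords.
E: 18·6 = 108 beats, 108/4 = 27 chords.
Total: 24 + 16 + 18 + 12 + 27 = 97.

97 chords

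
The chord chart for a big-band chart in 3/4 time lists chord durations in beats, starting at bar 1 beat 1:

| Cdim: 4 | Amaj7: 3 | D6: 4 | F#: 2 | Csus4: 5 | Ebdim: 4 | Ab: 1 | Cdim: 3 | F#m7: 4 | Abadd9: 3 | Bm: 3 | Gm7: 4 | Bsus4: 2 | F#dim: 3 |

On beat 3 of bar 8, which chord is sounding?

Cdim

Beat 3 of bar 8 is beat (8−1)×3 + 3 = 24 overall.
Running totals: Cdim ends at 4, Amaj7 ends at 7, D6 ends at 11, F# ends at 13, Csus4 ends at 18, Ebdim ends at 22, Ab ends at 23, Cdim ends at 26.
Beat 24 falls within Cdim.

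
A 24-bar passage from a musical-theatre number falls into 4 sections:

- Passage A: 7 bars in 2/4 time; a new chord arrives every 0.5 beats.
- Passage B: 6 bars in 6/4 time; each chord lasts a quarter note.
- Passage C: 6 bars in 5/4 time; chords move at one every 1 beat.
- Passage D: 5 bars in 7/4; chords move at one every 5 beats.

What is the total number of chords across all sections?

A: 7·2 = 14 beats, 14/0.5 = 28 chords.
B: 6·6 = 36 beats, 36/1 = 36 chords.
C: 6·5 = 30 beats, 30/1 = 30 chords.
D: 5·7 = 35 beats, 35/5 = 7 chords.
Total: 28 + 36 + 30 + 7 = 101.

101 chords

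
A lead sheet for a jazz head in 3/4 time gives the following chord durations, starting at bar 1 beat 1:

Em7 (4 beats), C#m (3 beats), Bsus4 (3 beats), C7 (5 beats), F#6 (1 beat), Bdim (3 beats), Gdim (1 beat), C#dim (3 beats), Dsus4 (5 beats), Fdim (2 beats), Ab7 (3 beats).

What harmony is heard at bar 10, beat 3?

Beat 3 of bar 10 is beat (10−1)×3 + 3 = 30 overall.
Running totals: Em7 ends at 4, C#m ends at 7, Bsus4 ends at 10, C7 ends at 15, F#6 ends at 16, Bdim ends at 19, Gdim ends at 20, C#dim ends at 23, Dsus4 ends at 28, Fdim ends at 30.
Beat 30 falls within Fdim.

Fdim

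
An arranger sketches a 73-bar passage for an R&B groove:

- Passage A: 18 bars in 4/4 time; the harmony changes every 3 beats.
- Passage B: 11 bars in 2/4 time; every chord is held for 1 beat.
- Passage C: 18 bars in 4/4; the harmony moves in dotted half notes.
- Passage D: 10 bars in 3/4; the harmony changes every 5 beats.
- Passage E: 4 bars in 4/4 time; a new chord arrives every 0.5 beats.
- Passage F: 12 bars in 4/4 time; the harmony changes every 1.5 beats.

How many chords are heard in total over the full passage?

140 chords

A has 72 beats and chords last 3 each, so 24 chords.
B has 22 beats and chords last 1 each, so 22 chords.
C has 72 beats and chords last 3 each, so 24 chords.
D has 30 beats and chords last 5 each, so 6 chords.
E has 16 beats and chords last 0.5 each, so 32 chords.
F has 48 beats and chords last 1.5 each, so 32 chords.
Total: 24 + 22 + 24 + 6 + 32 + 32 = 140.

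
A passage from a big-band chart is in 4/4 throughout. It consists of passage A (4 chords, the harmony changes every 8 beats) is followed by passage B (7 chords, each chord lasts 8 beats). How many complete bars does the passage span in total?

A: 4 × 8 = 32 beats = 8 bars.
B: 7 × 8 = 56 beats = 14 bars.
Total: 8 + 14 = 22 bars.

22 bars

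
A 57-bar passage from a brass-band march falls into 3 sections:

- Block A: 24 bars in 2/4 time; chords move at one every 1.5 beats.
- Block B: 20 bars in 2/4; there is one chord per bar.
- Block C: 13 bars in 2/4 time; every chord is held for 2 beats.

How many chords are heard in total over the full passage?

65 chords

A: 24·2 = 48 beats, 48/1.5 = 32 chords.
B: 20·2 = 40 beats, 40/2 = 20 chords.
C: 13·2 = 26 beats, 26/2 = 13 chords.
Total: 32 + 20 + 13 = 65.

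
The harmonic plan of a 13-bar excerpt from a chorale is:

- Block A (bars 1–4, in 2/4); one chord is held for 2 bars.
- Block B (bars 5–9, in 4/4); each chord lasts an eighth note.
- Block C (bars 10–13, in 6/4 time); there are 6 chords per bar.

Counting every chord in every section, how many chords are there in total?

A: 4·2 = 8 beats, 8/4 = 2 chords.
B: 5·4 = 20 beats, 20/0.5 = 40 chords.
C: 4·6 = 24 beats, 24/1 = 24 chords.
Total: 2 + 40 + 24 = 66.

66 chords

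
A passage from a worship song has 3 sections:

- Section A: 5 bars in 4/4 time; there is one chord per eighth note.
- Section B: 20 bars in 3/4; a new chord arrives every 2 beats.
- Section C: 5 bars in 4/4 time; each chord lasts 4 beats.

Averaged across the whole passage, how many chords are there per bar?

2.5 chords per bar

A: 5 bars of 4 beats is 20 beats; at 0.5 beats each that's 40 chords.
B: 20 bars of 3 beats is 60 beats; at 2 beats each that's 30 chords.
C: 5 bars of 4 beats is 20 beats; at 4 beats each that's 5 chords.
Overall: 75 chords over 30 bars → 75/30 = 2.5 chords per bar.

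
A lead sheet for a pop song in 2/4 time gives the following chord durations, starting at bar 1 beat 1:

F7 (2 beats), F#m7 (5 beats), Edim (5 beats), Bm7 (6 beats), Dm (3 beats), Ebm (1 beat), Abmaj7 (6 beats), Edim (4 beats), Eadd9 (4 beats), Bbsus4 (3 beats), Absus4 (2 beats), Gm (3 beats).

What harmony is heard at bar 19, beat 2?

Bbsus4

Beat 2 of bar 19 is beat (19−1)×2 + 2 = 38 overall.
Running totals: F7 ends at 2, F#m7 ends at 7, Edim ends at 12, Bm7 ends at 18, Dm ends at 21, Ebm ends at 22, Abmaj7 ends at 28, Edim ends at 32, Eadd9 ends at 36, Bbsus4 ends at 39.
Beat 38 falls within Bbsus4.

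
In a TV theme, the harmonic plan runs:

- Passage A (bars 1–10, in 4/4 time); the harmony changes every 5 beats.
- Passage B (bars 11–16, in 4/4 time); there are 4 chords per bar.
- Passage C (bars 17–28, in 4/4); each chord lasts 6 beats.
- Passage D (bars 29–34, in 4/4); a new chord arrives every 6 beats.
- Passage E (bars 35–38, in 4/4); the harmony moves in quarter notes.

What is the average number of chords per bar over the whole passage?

30/19 chords per bar

A: 10 × 4 = 40 beats ÷ 5 = 8 chords.
B: 6 × 4 = 24 beats ÷ 1 = 24 chords.
C: 12 × 4 = 48 beats ÷ 6 = 8 chords.
D: 6 × 4 = 24 beats ÷ 6 = 4 chords.
E: 4 × 4 = 16 beats ÷ 1 = 16 chords.
Overall: 60 chords over 38 bars → 60/38 = 30/19 chords per bar.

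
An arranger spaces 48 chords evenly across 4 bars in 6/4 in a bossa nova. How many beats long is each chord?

4 bars × 6 beats/bar = 24 beats total.
24 beats ÷ 48 chords = 0.5 beats per chord.
(That is an eighth note.)

0.5 beats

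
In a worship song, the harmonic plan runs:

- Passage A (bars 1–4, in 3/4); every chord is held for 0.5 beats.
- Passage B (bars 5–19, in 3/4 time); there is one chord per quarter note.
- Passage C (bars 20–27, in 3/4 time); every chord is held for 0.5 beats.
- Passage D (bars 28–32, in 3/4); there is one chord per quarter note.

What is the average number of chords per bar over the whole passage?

4.125 chords per bar

A: 4 bars of 3 beats is 12 beats; at 0.5 beats each that's 24 chords.
B: 15 bars of 3 beats is 45 beats; at 1 beat each that's 45 chords.
C: 8 bars of 3 beats is 24 beats; at 0.5 beats each that's 48 chords.
D: 5 bars of 3 beats is 15 beats; at 1 beat each that's 15 chords.
Overall: 132 chords over 32 bars → 132/32 = 4.125 chords per bar.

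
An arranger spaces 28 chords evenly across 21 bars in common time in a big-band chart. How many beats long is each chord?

21 bars × 4 beats/bar = 84 beats total.
84 beats ÷ 28 chords = 3 beats per chord.
(That is a dotted half note.)

3 beats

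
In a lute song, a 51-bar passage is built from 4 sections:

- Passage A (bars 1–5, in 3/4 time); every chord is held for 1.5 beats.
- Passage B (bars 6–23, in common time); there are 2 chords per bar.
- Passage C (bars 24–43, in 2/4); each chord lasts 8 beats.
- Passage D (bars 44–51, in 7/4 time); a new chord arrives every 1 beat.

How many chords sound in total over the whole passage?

107 chords

A has 15 beats and chords last 1.5 each, so 10 chords.
B has 72 beats and chords last 2 each, so 36 chords.
C has 40 beats and chords last 8 each, so 5 chords.
D has 56 beats and chords last 1 each, so 56 chords.
Total: 10 + 36 + 5 + 56 = 107.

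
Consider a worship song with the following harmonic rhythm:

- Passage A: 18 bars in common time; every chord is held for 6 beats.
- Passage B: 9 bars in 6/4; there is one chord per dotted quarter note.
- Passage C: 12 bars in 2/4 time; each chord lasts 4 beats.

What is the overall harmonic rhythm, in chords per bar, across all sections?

18/13 chords per bar

A: 18 × 4 = 72 beats ÷ 6 = 12 chords.
B: 9 × 6 = 54 beats ÷ 1.5 = 36 chords.
C: 12 × 2 = 24 beats ÷ 4 = 6 chords.
Overall: 54 chords over 39 bars → 54/39 = 18/13 chords per bar.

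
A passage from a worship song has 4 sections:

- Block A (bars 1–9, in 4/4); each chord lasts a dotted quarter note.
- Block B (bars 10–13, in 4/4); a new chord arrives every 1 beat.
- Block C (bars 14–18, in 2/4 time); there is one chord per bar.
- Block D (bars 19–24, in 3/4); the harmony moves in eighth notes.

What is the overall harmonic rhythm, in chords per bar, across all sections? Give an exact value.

A: 9 bars of 4 beats is 36 beats; at 1.5 beats each that's 24 chords.
B: 4 bars of 4 beats is 16 beats; at 1 beat each that's 16 chords.
C: 5 bars of 2 beats is 10 beats; at 2 beats each that's 5 chords.
D: 6 bars of 3 beats is 18 beats; at 0.5 beats each that's 36 chords.
Overall: 81 chords over 24 bars → 81/24 = 3.375 chords per bar.

3.375 chords per bar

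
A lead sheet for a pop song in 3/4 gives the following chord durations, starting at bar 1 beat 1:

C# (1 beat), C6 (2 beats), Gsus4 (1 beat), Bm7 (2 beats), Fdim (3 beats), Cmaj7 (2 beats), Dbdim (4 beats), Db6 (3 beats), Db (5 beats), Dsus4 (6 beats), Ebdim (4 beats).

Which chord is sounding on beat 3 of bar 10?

Ebdim

Beat 3 of bar 10 is beat (10−1)×3 + 3 = 30 overall.
Running totals: C# ends at 1, C6 ends at 3, Gsus4 ends at 4, Bm7 ends at 6, Fdim ends at 9, Cmaj7 ends at 11, Dbdim ends at 15, Db6 ends at 18, Db ends at 23, Dsus4 ends at 29, Ebdim ends at 33.
Beat 30 falls within Ebdim.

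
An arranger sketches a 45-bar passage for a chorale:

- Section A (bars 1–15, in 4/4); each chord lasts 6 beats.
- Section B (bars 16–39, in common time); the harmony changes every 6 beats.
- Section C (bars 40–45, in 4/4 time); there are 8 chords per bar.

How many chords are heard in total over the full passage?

A: 15 bars × 4 beats = 60 beats; 6 beats/chord → 10 chords.
B: 24 bars × 4 beats = 96 beats; 6 beats/chord → 16 chords.
C: 6 bars × 4 beats = 24 beats; 0.5 beats/chord → 48 chords.
Total: 10 + 16 + 48 = 74.

74 chords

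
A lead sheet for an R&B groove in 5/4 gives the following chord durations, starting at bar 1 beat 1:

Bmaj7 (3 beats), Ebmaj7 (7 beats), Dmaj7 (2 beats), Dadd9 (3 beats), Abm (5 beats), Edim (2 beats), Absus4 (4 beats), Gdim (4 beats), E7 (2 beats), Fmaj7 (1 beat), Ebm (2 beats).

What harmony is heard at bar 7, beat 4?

Ebm

Beat 4 of bar 7 is beat (7−1)×5 + 4 = 34 overall.
Running totals: Bmaj7 ends at 3, Ebmaj7 ends at 10, Dmaj7 ends at 12, Dadd9 ends at 15, Abm ends at 20, Edim ends at 22, Absus4 ends at 26, Gdim ends at 30, E7 ends at 32, Fmaj7 ends at 33, Ebm ends at 35.
Beat 34 falls within Ebm.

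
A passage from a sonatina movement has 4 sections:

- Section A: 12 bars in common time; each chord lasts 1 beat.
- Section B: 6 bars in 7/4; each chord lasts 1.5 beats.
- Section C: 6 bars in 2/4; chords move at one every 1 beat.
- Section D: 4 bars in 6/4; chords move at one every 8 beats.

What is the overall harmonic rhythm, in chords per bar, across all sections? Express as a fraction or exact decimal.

A: 12 × 4 = 48 beats ÷ 1 = 48 chords.
B: 6 × 7 = 42 beats ÷ 1.5 = 28 chords.
C: 6 × 2 = 12 beats ÷ 1 = 12 chords.
D: 4 × 6 = 24 beats ÷ 8 = 3 chords.
Overall: 91 chords over 28 bars → 91/28 = 3.25 chords per bar.

3.25 chords per bar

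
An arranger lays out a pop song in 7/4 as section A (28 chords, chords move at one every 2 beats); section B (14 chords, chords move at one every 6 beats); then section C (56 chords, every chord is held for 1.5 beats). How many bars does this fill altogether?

32 bars

A: 28 × 2 = 56 beats = 8 bars.
B: 14 × 6 = 84 beats = 12 bars.
C: 56 × 1.5 = 84 beats = 12 bars.
Total: 8 + 12 + 12 = 32 bars.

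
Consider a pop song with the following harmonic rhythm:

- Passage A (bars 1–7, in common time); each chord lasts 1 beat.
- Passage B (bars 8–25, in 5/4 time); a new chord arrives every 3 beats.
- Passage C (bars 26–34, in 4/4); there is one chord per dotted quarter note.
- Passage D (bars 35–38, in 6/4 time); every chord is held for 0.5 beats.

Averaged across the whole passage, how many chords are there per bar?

65/19 chords per bar

A: 7 bars of 4 beats is 28 beats; at 1 beat each that's 28 chords.
B: 18 bars of 5 beats is 90 beats; at 3 beats each that's 30 chords.
C: 9 bars of 4 beats is 36 beats; at 1.5 beats each that's 24 chords.
D: 4 bars of 6 beats is 24 beats; at 0.5 beats each that's 48 chords.
Overall: 130 chords over 38 bars → 130/38 = 65/19 chords per bar.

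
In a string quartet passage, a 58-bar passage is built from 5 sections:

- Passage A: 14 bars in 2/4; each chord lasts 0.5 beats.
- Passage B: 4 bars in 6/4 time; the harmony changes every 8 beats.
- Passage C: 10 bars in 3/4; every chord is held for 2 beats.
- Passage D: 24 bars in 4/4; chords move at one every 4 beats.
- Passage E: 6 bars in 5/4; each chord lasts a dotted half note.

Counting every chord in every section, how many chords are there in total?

A has 28 beats and chords last 0.5 each, so 56 chords.
B has 24 beats and chords last 8 each, so 3 chords.
C has 30 beats and chords last 2 each, so 15 chords.
D has 96 beats and chords last 4 each, so 24 chords.
E has 30 beats and chords last 3 each, so 10 chords.
Total: 56 + 3 + 15 + 24 + 10 = 108.

108 chords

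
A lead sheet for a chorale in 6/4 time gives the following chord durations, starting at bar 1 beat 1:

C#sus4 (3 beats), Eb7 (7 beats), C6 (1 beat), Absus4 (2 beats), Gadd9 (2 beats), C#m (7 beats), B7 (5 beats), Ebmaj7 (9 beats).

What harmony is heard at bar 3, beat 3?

Beat 3 of bar 3 is beat (3−1)×6 + 3 = 15 overall.
Running totals: C#sus4 ends at 3, Eb7 ends at 10, C6 ends at 11, Absus4 ends at 13, Gadd9 ends at 15.
Beat 15 falls within Gadd9.

Gadd9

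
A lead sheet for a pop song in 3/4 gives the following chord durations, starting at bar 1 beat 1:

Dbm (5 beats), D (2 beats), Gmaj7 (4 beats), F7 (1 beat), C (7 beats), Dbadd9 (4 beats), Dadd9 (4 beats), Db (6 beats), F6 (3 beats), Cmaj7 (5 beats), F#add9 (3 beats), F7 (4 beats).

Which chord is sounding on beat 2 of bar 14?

Cmaj7

Beat 2 of bar 14 is beat (14−1)×3 + 2 = 41 overall.
Running totals: Dbm ends at 5, D ends at 7, Gmaj7 ends at 11, F7 ends at 12, C ends at 19, Dbadd9 ends at 23, Dadd9 ends at 27, Db ends at 33, F6 ends at 36, Cmaj7 ends at 41.
Beat 41 falls within Cmaj7.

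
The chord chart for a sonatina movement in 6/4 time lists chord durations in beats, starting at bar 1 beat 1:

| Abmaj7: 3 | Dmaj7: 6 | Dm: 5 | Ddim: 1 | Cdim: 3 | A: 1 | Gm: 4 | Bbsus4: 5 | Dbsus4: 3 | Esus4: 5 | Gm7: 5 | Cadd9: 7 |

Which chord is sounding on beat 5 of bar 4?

Gm

Beat 5 of bar 4 is beat (4−1)×6 + 5 = 23 overall.
Running totals: Abmaj7 ends at 3, Dmaj7 ends at 9, Dm ends at 14, Ddim ends at 15, Cdim ends at 18, A ends at 19, Gm ends at 23.
Beat 23 falls within Gm.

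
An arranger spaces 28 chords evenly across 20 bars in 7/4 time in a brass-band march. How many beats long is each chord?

5 beats

20 bars × 7 beats/bar = 140 beats total.
140 beats ÷ 28 chords = 5 beats per chord.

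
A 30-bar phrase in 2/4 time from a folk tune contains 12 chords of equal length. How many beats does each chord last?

30 bars × 2 beats/bar = 60 beats total.
60 beats ÷ 12 chords = 5 beats per chord.

5 beats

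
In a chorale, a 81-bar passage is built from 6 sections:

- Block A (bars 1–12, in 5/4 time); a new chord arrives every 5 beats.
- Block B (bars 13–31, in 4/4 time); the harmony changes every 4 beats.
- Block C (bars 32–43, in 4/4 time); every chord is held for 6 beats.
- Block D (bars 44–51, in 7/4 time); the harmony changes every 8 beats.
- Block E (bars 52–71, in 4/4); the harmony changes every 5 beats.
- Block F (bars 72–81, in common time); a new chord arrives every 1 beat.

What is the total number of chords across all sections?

102 chords

A has 60 beats and chords last 5 each, so 12 chords.
B has 76 beats and chords last 4 each, so 19 chords.
C has 48 beats and chords last 6 each, so 8 chords.
D has 56 beats and chords last 8 each, so 7 chords.
E has 80 beats and chords last 5 each, so 16 chords.
F has 40 beats and chords last 1 each, so 40 chords.
Total: 12 + 19 + 8 + 7 + 16 + 40 = 102.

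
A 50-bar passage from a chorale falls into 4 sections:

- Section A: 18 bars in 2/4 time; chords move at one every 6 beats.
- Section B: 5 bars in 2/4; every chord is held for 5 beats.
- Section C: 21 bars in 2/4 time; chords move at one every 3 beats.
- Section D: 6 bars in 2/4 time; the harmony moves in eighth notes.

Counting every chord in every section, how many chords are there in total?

46 chords

A: 18·2 = 36 beats, 36/6 = 6 chords.
B: 5·2 = 10 beats, 10/5 = 2 chords.
C: 21·2 = 42 beats, 42/3 = 14 chords.
D: 6·2 = 12 beats, 12/0.5 = 24 chords.
Total: 6 + 2 + 14 + 24 = 46.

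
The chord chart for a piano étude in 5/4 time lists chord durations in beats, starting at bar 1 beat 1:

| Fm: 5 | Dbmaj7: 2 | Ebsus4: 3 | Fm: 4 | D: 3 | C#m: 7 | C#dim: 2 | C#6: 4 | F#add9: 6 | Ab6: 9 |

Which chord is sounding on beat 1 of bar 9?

Beat 1 of bar 9 is beat (9−1)×5 + 1 = 41 overall.
Running totals: Fm ends at 5, Dbmaj7 ends at 7, Ebsus4 ends at 10, Fm ends at 14, D ends at 17, C#m ends at 24, C#dim ends at 26, C#6 ends at 30, F#add9 ends at 36, Ab6 ends at 45.
Beat 41 falls within Ab6.

Ab6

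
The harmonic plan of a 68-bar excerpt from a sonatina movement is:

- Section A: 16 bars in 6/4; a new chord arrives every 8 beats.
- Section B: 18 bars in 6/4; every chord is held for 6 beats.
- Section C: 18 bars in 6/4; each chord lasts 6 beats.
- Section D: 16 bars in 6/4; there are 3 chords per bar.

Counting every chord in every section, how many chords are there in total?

96 chords

A: 16 bars × 6 beats = 96 beats; 8 beats/chord → 12 chords.
B: 18 bars × 6 beats = 108 beats; 6 beats/chord → 18 chords.
C: 18 bars × 6 beats = 108 beats; 6 beats/chord → 18 chords.
D: 16 bars × 6 beats = 96 beats; 2 beats/chord → 48 chords.
Total: 12 + 18 + 18 + 48 = 96.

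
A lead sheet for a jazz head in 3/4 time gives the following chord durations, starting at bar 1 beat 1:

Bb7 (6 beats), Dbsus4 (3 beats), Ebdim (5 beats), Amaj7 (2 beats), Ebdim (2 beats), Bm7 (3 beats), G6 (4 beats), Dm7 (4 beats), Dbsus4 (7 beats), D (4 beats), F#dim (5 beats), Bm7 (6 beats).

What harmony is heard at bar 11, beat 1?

Dbsus4

Beat 1 of bar 11 is beat (11−1)×3 + 1 = 31 overall.
Running totals: Bb7 ends at 6, Dbsus4 ends at 9, Ebdim ends at 14, Amaj7 ends at 16, Ebdim ends at 18, Bm7 ends at 21, G6 ends at 25, Dm7 ends at 29, Dbsus4 ends at 36.
Beat 31 falls within Dbsus4.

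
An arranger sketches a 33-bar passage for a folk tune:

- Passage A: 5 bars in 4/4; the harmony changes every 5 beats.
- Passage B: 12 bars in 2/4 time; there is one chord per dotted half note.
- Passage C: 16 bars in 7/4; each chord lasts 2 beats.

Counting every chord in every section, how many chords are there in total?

68 chords

A: 5 bars × 4 beats = 20 beats; 5 beats/chord → 4 chords.
B: 12 bars × 2 beats = 24 beats; 3 beats/chord → 8 chords.
C: 16 bars × 7 beats = 112 beats; 2 beats/chord → 56 chords.
Total: 4 + 8 + 56 = 68.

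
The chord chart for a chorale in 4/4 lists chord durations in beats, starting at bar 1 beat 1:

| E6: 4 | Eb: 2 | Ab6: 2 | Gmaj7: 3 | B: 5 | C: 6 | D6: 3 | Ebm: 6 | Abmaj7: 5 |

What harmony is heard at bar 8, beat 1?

Beat 1 of bar 8 is beat (8−1)×4 + 1 = 29 overall.
Running totals: E6 ends at 4, Eb ends at 6, Ab6 ends at 8, Gmaj7 ends at 11, B ends at 16, C ends at 22, D6 ends at 25, Ebm ends at 31.
Beat 29 falls within Ebm.

Ebm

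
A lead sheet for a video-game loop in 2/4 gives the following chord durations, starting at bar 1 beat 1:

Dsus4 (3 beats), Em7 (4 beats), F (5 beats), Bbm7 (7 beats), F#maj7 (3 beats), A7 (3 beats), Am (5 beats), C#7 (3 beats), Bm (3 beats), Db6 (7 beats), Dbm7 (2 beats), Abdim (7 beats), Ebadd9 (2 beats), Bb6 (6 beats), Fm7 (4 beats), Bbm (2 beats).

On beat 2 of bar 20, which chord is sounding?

Beat 2 of bar 20 is beat (20−1)×2 + 2 = 40 overall.
Running totals: Dsus4 ends at 3, Em7 ends at 7, F ends at 12, Bbm7 ends at 19, F#maj7 ends at 22, A7 ends at 25, Am ends at 30, C#7 ends at 33, Bm ends at 36, Db6 ends at 43.
Beat 40 falls within Db6.

Db6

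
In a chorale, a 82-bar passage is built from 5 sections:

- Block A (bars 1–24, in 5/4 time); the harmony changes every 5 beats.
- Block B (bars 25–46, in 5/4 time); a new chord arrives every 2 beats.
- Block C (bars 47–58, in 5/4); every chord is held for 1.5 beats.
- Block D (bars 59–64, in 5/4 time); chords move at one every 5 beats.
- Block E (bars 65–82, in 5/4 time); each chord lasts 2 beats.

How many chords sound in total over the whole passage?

A: 24 bars × 5 beats = 120 beats; 5 beats/chord → 24 chords.
B: 22 bars × 5 beats = 110 beats; 2 beats/chord → 55 chords.
C: 12 bars × 5 beats = 60 beats; 1.5 beats/chord → 40 chords.
D: 6 bars × 5 beats = 30 beats; 5 beats/chord → 6 chords.
E: 18 bars × 5 beats = 90 beats; 2 beats/chord → 45 chords.
Total: 24 + 55 + 40 + 6 + 45 = 170.

170 chords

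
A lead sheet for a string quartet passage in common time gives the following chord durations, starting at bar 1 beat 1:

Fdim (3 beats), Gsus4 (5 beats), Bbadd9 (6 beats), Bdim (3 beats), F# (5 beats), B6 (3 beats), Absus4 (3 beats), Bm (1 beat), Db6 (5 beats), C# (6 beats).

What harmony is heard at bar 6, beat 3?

B6

Beat 3 of bar 6 is beat (6−1)×4 + 3 = 23 overall.
Running totals: Fdim ends at 3, Gsus4 ends at 8, Bbadd9 ends at 14, Bdim ends at 17, F# ends at 22, B6 ends at 25.
Beat 23 falls within B6.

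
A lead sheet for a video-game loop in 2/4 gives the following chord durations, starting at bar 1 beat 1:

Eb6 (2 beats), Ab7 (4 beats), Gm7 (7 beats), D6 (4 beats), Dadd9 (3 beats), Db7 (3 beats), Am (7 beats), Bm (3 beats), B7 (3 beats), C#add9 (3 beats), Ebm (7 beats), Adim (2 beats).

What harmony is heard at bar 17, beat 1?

Bm

Beat 1 of bar 17 is beat (17−1)×2 + 1 = 33 overall.
Running totals: Eb6 ends at 2, Ab7 ends at 6, Gm7 ends at 13, D6 ends at 17, Dadd9 ends at 20, Db7 ends at 23, Am ends at 30, Bm ends at 33.
Beat 33 falls within Bm.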